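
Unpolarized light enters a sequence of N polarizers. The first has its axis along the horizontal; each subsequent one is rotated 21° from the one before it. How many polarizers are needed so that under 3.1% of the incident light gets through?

N = 22

First polarizer halves the unpolarized light: factor 1/2.
Each further stage multiplies by cos²(21°) = 0.8716.
After N polarizers: T = 0.5·0.8716^(N−1). Require T < 0.031 ⇒ N−1 > ln(0.031/0.5)/ln(0.8716) = 20.23, so N−1 ≥ 21 and N = 22.
Check: N=22 gives T = 0.02788 < 0.031; N=21 gives T = 0.03199.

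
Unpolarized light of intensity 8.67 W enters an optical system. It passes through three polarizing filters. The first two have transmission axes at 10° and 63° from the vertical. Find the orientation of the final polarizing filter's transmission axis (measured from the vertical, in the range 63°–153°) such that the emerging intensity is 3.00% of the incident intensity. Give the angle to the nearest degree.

θ ≈ 129°

Unpolarized light through the first polarizer → I₁ = ½ I₀, now polarized at 10°.
I₂ = I₁ cos²(63° − 10°) = 0.5 I₀ · cos²(53°) = 0.1811 I₀.
Need I₃/I₀ = 0.03, so cos²(θ − 63°) = 0.03 / 0.1811 = 0.1657.
θ − 63° = arccos(√0.1657) = 66.0°, giving θ ≈ 63 + 66.0 = 129.0°.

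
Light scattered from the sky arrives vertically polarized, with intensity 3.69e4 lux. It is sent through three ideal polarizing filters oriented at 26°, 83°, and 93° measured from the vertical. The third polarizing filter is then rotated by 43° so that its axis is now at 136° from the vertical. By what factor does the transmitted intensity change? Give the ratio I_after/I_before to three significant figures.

I_new/I_old ≈ 0.373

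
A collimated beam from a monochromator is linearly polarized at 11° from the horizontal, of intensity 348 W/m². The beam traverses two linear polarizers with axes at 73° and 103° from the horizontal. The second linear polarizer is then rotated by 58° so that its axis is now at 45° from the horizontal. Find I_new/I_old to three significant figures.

I_new/I_old ≈ 1.04

Before rotation:
By Malus's law, I₁ = I₀ cos²(73° − 11°) = I₀ cos²(62°) = 0.2204 I₀.
I₂ = I₁ cos²(103° − 73°) = 0.2204 I₀ · cos²(30°) = 0.1653 I₀.
After rotation:
I₁ = I₀ cos²(73° − 11°) = I₀ cos²(62°) = 0.2204 I₀.
I₂ = I₁ cos²(45° − 73°) = 0.2204 I₀ · cos²(28°) = 0.1718 I₀.
Ratio = 0.1718 / 0.1653 = 1.039.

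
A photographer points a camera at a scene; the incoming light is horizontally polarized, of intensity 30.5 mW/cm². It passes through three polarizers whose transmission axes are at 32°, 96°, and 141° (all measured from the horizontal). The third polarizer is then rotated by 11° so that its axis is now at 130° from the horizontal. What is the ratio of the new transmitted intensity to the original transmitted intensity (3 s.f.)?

I_new/I_old ≈ 1.37

Before rotation:
I₁ = I₀ cos²(32° − 0°) = I₀ cos²(32°) = 0.7192 I₀.
I₂ = I₁ cos²(96° − 32°) = 0.7192 I₀ · cos²(64°) = 0.1382 I₀.
I₃ = I₂ cos²(141° − 96°) = 0.1382 I₀ · cos²(45°) = 0.0691 I₀.
After rotation:
I₁ = I₀ cos²(32° − 0°) = I₀ cos²(32°) = 0.7192 I₀.
I₂ = I₁ cos²(96° − 32°) = 0.7192 I₀ · cos²(64°) = 0.1382 I₀.
I₃ = I₂ cos²(130° − 96°) = 0.1382 I₀ · cos²(34°) = 0.09499 I₀.
Ratio = 0.09499 / 0.0691 = 1.375.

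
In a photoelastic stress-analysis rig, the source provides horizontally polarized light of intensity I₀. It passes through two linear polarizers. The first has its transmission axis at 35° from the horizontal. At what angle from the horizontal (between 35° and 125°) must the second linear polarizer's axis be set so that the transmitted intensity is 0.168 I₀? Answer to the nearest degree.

θ ≈ 95°

I₁ = I₀ cos²(35° − 0°) = I₀ cos²(35°) = 0.671 I₀.
Need I₂/I₀ = 0.168, so cos²(θ − 35°) = 0.168 / 0.671 = 0.2504.
θ − 35° = arccos(√0.2504) = 60.0°, giving θ ≈ 35 + 60.0 = 95.0°.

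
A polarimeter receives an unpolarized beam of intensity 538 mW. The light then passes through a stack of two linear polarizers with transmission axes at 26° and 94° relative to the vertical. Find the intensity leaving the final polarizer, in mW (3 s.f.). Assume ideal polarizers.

Unpolarized light through the first polarizer → I₁ = 538 mW/2 = 269 mW, polarized at 26°.
I₂ = I₁ · cos²(68°) = 269 · 0.1403 = 37.75 mW.

I ≈ 37.7 mW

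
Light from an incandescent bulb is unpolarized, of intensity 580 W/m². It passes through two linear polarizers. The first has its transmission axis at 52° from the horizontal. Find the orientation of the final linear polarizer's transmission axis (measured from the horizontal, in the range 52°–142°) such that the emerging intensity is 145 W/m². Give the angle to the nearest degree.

Unpolarized light through the first polarizer → I₁ = ½ I₀, now polarized at 52°.
Target fraction: 145 / 580 W/m² = 0.25 of I₀.
Need I₂/I₀ = 0.25, so cos²(θ − 52°) = 0.25 / 0.5 = 0.5.
θ − 52° = arccos(√0.5) = 45.0°, giving θ ≈ 52 + 45.0 = 97.0°.

θ ≈ 97°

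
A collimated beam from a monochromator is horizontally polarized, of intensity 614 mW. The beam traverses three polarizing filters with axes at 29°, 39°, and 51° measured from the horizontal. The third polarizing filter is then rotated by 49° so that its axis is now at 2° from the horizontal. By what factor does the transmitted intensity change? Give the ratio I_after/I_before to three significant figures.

Before rotation:
I₁ = I₀ cos²(29° − 0°) = I₀ cos²(29°) = 0.765 I₀.
I₂ = I₁ cos²(39° − 29°) = 0.765 I₀ · cos²(10°) = 0.7419 I₀.
I₃ = I₂ cos²(51° − 39°) = 0.7419 I₀ · cos²(12°) = 0.7098 I₀.
After rotation:
I₁ = I₀ cos²(29° − 0°) = I₀ cos²(29°) = 0.765 I₀.
I₂ = I₁ cos²(39° − 29°) = 0.765 I₀ · cos²(10°) = 0.7419 I₀.
I₃ = I₂ cos²(2° − 39°) = 0.7419 I₀ · cos²(37°) = 0.4732 I₀.
Ratio = 0.4732 / 0.7098 = 0.6666.

I_new/I_old ≈ 0.667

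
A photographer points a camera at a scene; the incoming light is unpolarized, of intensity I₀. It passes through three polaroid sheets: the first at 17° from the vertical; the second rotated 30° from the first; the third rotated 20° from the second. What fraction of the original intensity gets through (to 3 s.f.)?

≈ 0.331 I₀

Unpolarized light through the first polarizer → I₁ = ½ I₀, now polarized at 17°.
I₂ = I₁ cos²(30°) = 0.5 · 0.75 I₀ = 0.375 I₀.
I₃ = I₂ cos²(20°) = 0.375 · 0.883 I₀ = 0.3311 I₀.
Transmitted fraction = 0.3311.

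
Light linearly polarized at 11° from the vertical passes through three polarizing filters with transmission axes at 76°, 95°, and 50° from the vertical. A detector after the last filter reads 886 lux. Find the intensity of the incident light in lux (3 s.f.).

I₁ = I₀ cos²(76° − 11°) = I₀ cos²(65°) = 0.1786 I₀.
I₂ = I₁ cos²(95° − 76°) = 0.1786 I₀ · cos²(19°) = 0.1597 I₀.
I₃ = I₂ cos²(50° − 95°) = 0.1597 I₀ · cos²(45°) = 0.07984 I₀.
So 886 lux = 0.07984 I₀, giving I₀ = 886/0.07984 = 1.11e+04 lux.

I₀ ≈ 1.11e4 lux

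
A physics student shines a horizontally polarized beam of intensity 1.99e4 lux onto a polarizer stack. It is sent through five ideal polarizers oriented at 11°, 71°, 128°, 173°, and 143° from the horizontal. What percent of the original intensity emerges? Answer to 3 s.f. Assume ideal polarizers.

I₁ = 1.99e4 lux · cos²(11°) = 1.918e+04 lux.
I₂ = I₁ · cos²(60°) = 1.918e+04 · 0.25 = 4794 lux.
I₃ = I₂ · cos²(57°) = 4794 · 0.2966 = 1422 lux.
I₄ = I₃ · cos²(45°) = 1422 · 0.5 = 711 lux.
I₅ = I₄ · cos²(30°) = 711 · 0.75 = 533.3 lux.
That is 2.68% of the incident intensity.

≈ 2.68%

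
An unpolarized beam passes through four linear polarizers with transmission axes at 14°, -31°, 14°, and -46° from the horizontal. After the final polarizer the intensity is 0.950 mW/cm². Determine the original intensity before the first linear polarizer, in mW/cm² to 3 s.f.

Unpolarized light through the first polarizer → I₁ = ½ I₀, now polarized at 14°.
I₂ = I₁ cos²(-31° − 14°) = 0.5 I₀ · cos²(45°) = 0.25 I₀.
I₃ = I₂ cos²(14° + 31°) = 0.25 I₀ · cos²(45°) = 0.125 I₀.
I₄ = I₃ cos²(-46° − 14°) = 0.125 I₀ · cos²(60°) = 0.03125 I₀.
So 0.950 mW/cm² = 0.03125 I₀, giving I₀ = 0.950/0.03125 = 30.4 mW/cm².

I₀ ≈ 30.4 mW/cm²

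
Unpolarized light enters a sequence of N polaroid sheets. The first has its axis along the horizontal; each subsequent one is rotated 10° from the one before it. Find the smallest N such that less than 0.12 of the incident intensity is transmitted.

First polarizer halves the unpolarized light: factor 1/2.
Each further stage multiplies by cos²(10°) = 0.9698.
After N polarizers: T = 0.5·0.9698^(N−1). Require T < 0.12 ⇒ N−1 > ln(0.12/0.5)/ln(0.9698) = 46.61, so N−1 ≥ 47 and N = 48.
Check: N=48 gives T = 0.1186 < 0.12; N=47 gives T = 0.1223.

N = 48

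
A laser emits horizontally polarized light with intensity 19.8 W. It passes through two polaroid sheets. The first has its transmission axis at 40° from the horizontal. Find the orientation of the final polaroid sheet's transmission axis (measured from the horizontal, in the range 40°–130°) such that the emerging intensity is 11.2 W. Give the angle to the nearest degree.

I₁ = I₀ cos²(40° − 0°) = I₀ cos²(40°) = 0.5868 I₀.
Target fraction: 11.2 / 19.8 W = 0.5657 of I₀.
Need I₂/I₀ = 0.5657, so cos²(θ − 40°) = 0.5657 / 0.5868 = 0.9639.
θ − 40° = arccos(√0.9639) = 10.9°, giving θ ≈ 40 + 10.9 = 50.9°.

θ ≈ 51°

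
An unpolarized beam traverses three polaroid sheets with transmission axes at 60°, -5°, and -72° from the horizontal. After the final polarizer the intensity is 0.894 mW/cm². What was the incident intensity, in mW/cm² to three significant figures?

I₀ ≈ 65.6 mW/cm²

Unpolarized light through the first polarizer → I₁ = ½ I₀, now polarized at 60°.
I₂ = I₁ cos²(-5° − 60°) = 0.5 I₀ · cos²(65°) = 0.0893 I₀.
I₃ = I₂ cos²(-72° + 5°) = 0.0893 I₀ · cos²(67°) = 0.01363 I₀.
So 0.894 mW/cm² = 0.01363 I₀, giving I₀ = 0.894/0.01363 = 65.57 mW/cm².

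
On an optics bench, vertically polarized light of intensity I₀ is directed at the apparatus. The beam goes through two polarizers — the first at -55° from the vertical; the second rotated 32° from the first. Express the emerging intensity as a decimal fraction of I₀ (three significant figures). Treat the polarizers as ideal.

≈ 0.237 I₀

I₁ = I₀ cos²(-55° − 0°) = I₀ cos²(55°) = 0.329 I₀.
I₂ = I₁ cos²(32°) = 0.329 · 0.7192 I₀ = 0.2366 I₀.
Transmitted fraction = 0.2366.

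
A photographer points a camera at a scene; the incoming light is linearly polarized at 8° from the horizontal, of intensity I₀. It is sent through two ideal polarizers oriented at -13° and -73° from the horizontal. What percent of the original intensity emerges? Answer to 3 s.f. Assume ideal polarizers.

≈ 21.8%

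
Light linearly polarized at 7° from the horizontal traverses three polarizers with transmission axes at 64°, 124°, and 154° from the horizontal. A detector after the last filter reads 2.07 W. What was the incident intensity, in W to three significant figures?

I₁ = I₀ cos²(64° − 7°) = I₀ cos²(57°) = 0.2966 I₀.
I₂ = I₁ cos²(124° − 64°) = 0.2966 I₀ · cos²(60°) = 0.07416 I₀.
I₃ = I₂ cos²(154° − 124°) = 0.07416 I₀ · cos²(30°) = 0.05562 I₀.
So 2.07 W = 0.05562 I₀, giving I₀ = 2.07/0.05562 = 37.22 W.

I₀ ≈ 37.2 W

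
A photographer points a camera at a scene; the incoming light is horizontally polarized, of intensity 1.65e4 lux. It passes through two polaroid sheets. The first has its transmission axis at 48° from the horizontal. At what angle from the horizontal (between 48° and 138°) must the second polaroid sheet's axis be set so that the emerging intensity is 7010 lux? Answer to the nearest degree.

I₁ = I₀ cos²(48° − 0°) = I₀ cos²(48°) = 0.4477 I₀.
Target fraction: 7010 / 1.65e4 lux = 0.4248 of I₀.
Need I₂/I₀ = 0.4248, so cos²(θ − 48°) = 0.4248 / 0.4477 = 0.9489.
θ − 48° = arccos(√0.9489) = 13.1°, giving θ ≈ 48 + 13.1 = 61.1°.

θ ≈ 61°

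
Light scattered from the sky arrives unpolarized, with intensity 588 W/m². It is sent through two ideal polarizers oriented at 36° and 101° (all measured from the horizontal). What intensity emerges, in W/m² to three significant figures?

I ≈ 52.5 W/m²

Unpolarized light through the first polarizer → I₁ = 588 W/m²/2 = 294 W/m², polarized at 36°.
I₂ = I₁ · cos²(65°) = 294 · 0.1786 = 52.51 W/m².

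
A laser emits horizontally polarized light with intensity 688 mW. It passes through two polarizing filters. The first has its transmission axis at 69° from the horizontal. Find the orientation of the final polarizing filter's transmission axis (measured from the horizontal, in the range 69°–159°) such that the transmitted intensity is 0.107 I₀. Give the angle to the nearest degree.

I₁ = I₀ cos²(69° − 0°) = I₀ cos²(69°) = 0.1284 I₀.
Need I₂/I₀ = 0.107, so cos²(θ − 69°) = 0.107 / 0.1284 = 0.8332.
θ − 69° = arccos(√0.8332) = 24.1°, giving θ ≈ 69 + 24.1 = 93.1°.

θ ≈ 93°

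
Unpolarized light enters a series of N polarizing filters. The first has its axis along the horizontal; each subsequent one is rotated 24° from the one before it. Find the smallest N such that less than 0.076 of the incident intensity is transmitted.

N = 12

First polarizer halves the unpolarized light: factor 1/2.
Each further stage multiplies by cos²(24°) = 0.8346.
After N polarizers: T = 0.5·0.8346^(N−1). Require T < 0.076 ⇒ N−1 > ln(0.076/0.5)/ln(0.8346) = 10.42, so N−1 ≥ 11 and N = 12.
Check: N=12 gives T = 0.0684 < 0.076; N=11 gives T = 0.08195.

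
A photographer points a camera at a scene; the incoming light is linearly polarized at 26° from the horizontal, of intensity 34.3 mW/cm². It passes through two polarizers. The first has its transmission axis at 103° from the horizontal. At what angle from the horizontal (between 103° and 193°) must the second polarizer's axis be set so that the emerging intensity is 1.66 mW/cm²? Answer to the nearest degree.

θ ≈ 115°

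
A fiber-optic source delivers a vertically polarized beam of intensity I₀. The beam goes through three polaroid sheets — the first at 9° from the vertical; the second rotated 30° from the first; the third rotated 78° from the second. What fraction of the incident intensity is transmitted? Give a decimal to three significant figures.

I₁ = I₀ cos²(9° − 0°) = I₀ cos²(9°) = 0.9755 I₀.
I₂ = I₁ cos²(30°) = 0.9755 · 0.75 I₀ = 0.7316 I₀.
I₃ = I₂ cos²(78°) = 0.7316 · 0.04323 I₀ = 0.03163 I₀.
Transmitted fraction = 0.03163.

≈ 0.0316 I₀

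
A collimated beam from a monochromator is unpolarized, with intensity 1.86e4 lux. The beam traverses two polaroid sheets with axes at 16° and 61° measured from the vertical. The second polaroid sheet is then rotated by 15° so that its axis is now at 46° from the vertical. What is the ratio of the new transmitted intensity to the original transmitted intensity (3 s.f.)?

I_new/I_old ≈ 1.50

Before rotation:
Unpolarized light through the first polarizer → I₁ = ½ I₀, now polarized at 16°.
I₂ = I₁ cos²(61° − 16°) = 0.5 I₀ · cos²(45°) = 0.25 I₀.
After rotation:
Unpolarized light through the first polarizer → I₁ = ½ I₀, now polarized at 16°.
I₂ = I₁ cos²(46° − 16°) = 0.5 I₀ · cos²(30°) = 0.375 I₀.
Ratio = 0.375 / 0.25 = 1.5.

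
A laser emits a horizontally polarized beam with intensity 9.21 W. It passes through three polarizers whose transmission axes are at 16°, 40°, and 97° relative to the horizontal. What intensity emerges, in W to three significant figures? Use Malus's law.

I ≈ 2.11 W

By Malus's law, I₁ = 9.21 W · cos²(16°) = 8.51 W.
I₂ = I₁ · cos²(24°) = 8.51 · 0.8346 = 7.102 W.
I₃ = I₂ · cos²(57°) = 7.102 · 0.2966 = 2.107 W.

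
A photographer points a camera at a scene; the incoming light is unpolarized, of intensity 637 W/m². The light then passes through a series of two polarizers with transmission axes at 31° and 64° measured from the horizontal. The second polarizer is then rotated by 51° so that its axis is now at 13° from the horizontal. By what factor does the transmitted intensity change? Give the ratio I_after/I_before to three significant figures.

Before rotation:
Unpolarized light through the first polarizer → I₁ = ½ I₀, now polarized at 31°.
I₂ = I₁ cos²(64° − 31°) = 0.5 I₀ · cos²(33°) = 0.3517 I₀.
After rotation:
Unpolarized light through the first polarizer → I₁ = ½ I₀, now polarized at 31°.
I₂ = I₁ cos²(13° − 31°) = 0.5 I₀ · cos²(18°) = 0.4523 I₀.
Ratio = 0.4523 / 0.3517 = 1.286.

I_new/I_old ≈ 1.29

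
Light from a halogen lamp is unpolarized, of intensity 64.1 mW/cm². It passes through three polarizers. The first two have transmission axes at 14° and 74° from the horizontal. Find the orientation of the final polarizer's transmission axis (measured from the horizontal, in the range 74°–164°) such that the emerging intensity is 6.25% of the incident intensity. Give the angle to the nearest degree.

θ ≈ 119°

Unpolarized light through the first polarizer → I₁ = ½ I₀, now polarized at 14°.
I₂ = I₁ cos²(74° − 14°) = 0.5 I₀ · cos²(60°) = 0.125 I₀.
Need I₃/I₀ = 0.0625, so cos²(θ − 74°) = 0.0625 / 0.125 = 0.5.
θ − 74° = arccos(√0.5) = 45.0°, giving θ ≈ 74 + 45.0 = 119.0°.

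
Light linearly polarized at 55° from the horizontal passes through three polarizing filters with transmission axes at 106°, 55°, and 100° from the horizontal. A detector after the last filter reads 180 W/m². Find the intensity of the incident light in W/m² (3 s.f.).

I₀ ≈ 2300 W/m²

I₁ = I₀ cos²(106° − 55°) = I₀ cos²(51°) = 0.396 I₀.
I₂ = I₁ cos²(55° − 106°) = 0.396 I₀ · cos²(51°) = 0.1569 I₀.
I₃ = I₂ cos²(100° − 55°) = 0.1569 I₀ · cos²(45°) = 0.07843 I₀.
So 180 W/m² = 0.07843 I₀, giving I₀ = 180/0.07843 = 2295 W/m².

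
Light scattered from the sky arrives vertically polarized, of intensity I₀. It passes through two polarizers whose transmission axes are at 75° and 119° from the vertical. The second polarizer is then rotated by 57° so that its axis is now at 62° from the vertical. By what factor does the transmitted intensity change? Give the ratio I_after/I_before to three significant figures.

I_new/I_old ≈ 1.83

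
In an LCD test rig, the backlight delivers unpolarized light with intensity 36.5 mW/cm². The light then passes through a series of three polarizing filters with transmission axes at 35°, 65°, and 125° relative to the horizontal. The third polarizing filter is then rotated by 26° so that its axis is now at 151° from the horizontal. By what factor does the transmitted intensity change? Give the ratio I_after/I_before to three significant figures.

Before rotation:
Unpolarized light through the first polarizer → I₁ = ½ I₀, now polarized at 35°.
I₂ = I₁ cos²(65° − 35°) = 0.5 I₀ · cos²(30°) = 0.375 I₀.
I₃ = I₂ cos²(125° − 65°) = 0.375 I₀ · cos²(60°) = 0.09375 I₀.
After rotation:
Unpolarized light through the first polarizer → I₁ = ½ I₀, now polarized at 35°.
I₂ = I₁ cos²(65° − 35°) = 0.5 I₀ · cos²(30°) = 0.375 I₀.
I₃ = I₂ cos²(151° − 65°) = 0.375 I₀ · cos²(86°) = 0.001825 I₀.
Ratio = 0.001825 / 0.09375 = 0.01946.

I_new/I_old ≈ 0.0195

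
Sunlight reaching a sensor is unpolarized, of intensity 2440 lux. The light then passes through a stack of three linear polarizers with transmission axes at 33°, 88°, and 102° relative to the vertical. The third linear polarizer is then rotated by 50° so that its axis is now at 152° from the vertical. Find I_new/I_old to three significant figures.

I_new/I_old ≈ 0.204

Before rotation:
Unpolarized light through the first polarizer → I₁ = ½ I₀, now polarized at 33°.
I₂ = I₁ cos²(88° − 33°) = 0.5 I₀ · cos²(55°) = 0.1645 I₀.
I₃ = I₂ cos²(102° − 88°) = 0.1645 I₀ · cos²(14°) = 0.1549 I₀.
After rotation:
Unpolarized light through the first polarizer → I₁ = ½ I₀, now polarized at 33°.
I₂ = I₁ cos²(88° − 33°) = 0.5 I₀ · cos²(55°) = 0.1645 I₀.
I₃ = I₂ cos²(152° − 88°) = 0.1645 I₀ · cos²(64°) = 0.03161 I₀.
Ratio = 0.03161 / 0.1549 = 0.2041.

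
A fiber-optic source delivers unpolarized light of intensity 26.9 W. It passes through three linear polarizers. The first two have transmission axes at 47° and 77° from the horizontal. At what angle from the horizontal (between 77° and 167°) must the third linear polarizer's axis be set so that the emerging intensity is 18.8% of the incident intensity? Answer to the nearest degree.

θ ≈ 122°

Unpolarized light through the first polarizer → I₁ = ½ I₀, now polarized at 47°.
I₂ = I₁ cos²(77° − 47°) = 0.5 I₀ · cos²(30°) = 0.375 I₀.
Need I₃/I₀ = 0.188, so cos²(θ − 77°) = 0.188 / 0.375 = 0.5013.
θ − 77° = arccos(√0.5013) = 44.9°, giving θ ≈ 77 + 44.9 = 121.9°.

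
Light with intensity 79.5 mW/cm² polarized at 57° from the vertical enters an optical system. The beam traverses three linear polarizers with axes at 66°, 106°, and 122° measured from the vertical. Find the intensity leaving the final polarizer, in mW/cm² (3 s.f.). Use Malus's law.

I ≈ 42.1 mW/cm²

By Malus's law, I₁ = 79.5 mW/cm² · cos²(9°) = 77.55 mW/cm².
I₂ = I₁ · cos²(40°) = 77.55 · 0.5868 = 45.51 mW/cm².
I₃ = I₂ · cos²(16°) = 45.51 · 0.924 = 42.05 mW/cm².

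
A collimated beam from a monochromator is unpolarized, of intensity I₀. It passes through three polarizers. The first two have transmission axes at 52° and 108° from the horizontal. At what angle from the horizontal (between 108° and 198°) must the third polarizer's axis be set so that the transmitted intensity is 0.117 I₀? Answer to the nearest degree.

Unpolarized light through the first polarizer → I₁ = ½ I₀, now polarized at 52°.
I₂ = I₁ cos²(108° − 52°) = 0.5 I₀ · cos²(56°) = 0.1563 I₀.
Need I₃/I₀ = 0.117, so cos²(θ − 108°) = 0.117 / 0.1563 = 0.7483.
θ − 108° = arccos(√0.7483) = 30.1°, giving θ ≈ 108 + 30.1 = 138.1°.

θ ≈ 138°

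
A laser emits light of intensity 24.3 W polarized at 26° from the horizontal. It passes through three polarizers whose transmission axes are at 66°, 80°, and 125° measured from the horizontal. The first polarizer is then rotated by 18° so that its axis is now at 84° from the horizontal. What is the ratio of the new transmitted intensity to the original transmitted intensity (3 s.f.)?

I_new/I_old ≈ 0.506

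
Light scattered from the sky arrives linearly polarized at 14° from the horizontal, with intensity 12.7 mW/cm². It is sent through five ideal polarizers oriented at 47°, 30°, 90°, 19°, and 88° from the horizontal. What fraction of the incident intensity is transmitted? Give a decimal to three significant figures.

I/I₀ ≈ 0.00219

I₁ = 12.7 mW/cm² · cos²(33°) = 8.933 mW/cm².
I₂ = I₁ · cos²(17°) = 8.933 · 0.9145 = 8.169 mW/cm².
I₃ = I₂ · cos²(60°) = 8.169 · 0.25 = 2.042 mW/cm².
I₄ = I₃ · cos²(71°) = 2.042 · 0.106 = 0.2165 mW/cm².
I₅ = I₄ · cos²(69°) = 0.2165 · 0.1284 = 0.0278 mW/cm².
Transmitted fraction = 0.002189.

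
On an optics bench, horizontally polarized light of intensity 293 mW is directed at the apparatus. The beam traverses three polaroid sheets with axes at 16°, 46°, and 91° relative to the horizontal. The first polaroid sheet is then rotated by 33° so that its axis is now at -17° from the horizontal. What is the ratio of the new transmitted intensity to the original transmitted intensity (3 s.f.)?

Before rotation:
I₁ = I₀ cos²(16° − 0°) = I₀ cos²(16°) = 0.924 I₀.
I₂ = I₁ cos²(46° − 16°) = 0.924 I₀ · cos²(30°) = 0.693 I₀.
I₃ = I₂ cos²(91° − 46°) = 0.693 I₀ · cos²(45°) = 0.3465 I₀.
After rotation:
I₁ = I₀ cos²(-17° − 0°) = I₀ cos²(17°) = 0.9145 I₀.
I₂ = I₁ cos²(46° + 17°) = 0.9145 I₀ · cos²(63°) = 0.1885 I₀.
I₃ = I₂ cos²(91° − 46°) = 0.1885 I₀ · cos²(45°) = 0.09424 I₀.
Ratio = 0.09424 / 0.3465 = 0.272.

I_new/I_old ≈ 0.272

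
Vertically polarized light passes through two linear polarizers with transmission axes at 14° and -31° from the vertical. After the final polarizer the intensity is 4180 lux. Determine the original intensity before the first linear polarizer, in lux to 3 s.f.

I₁ = I₀ cos²(14° − 0°) = I₀ cos²(14°) = 0.9415 I₀.
I₂ = I₁ cos²(-31° − 14°) = 0.9415 I₀ · cos²(45°) = 0.4707 I₀.
So 4180 lux = 0.4707 I₀, giving I₀ = 4180/0.4707 = 8880 lux.

I₀ ≈ 8880 lux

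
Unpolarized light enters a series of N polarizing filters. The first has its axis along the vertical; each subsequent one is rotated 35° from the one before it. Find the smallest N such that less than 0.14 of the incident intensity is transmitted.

N = 5

First polarizer halves the unpolarized light: factor 1/2.
Each further stage multiplies by cos²(35°) = 0.671.
After N polarizers: T = 0.5·0.671^(N−1). Require T < 0.14 ⇒ N−1 > ln(0.14/0.5)/ln(0.671) = 3.19, so N−1 ≥ 4 and N = 5.
Check: N=5 gives T = 0.1014 < 0.14; N=4 gives T = 0.1511.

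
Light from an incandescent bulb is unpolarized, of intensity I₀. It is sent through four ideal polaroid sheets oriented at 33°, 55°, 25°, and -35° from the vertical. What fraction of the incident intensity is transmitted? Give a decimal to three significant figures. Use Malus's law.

Unpolarized light through the first polarizer → I₁ = ½ I₀, now polarized at 33°.
I₂ = I₁ cos²(55° − 33°) = 0.5 I₀ · cos²(22°) = 0.4298 I₀.
I₃ = I₂ cos²(25° − 55°) = 0.4298 I₀ · cos²(30°) = 0.3224 I₀.
I₄ = I₃ cos²(-35° − 25°) = 0.3224 I₀ · cos²(60°) = 0.08059 I₀.
Transmitted fraction = 0.08059.

≈ 0.0806 I₀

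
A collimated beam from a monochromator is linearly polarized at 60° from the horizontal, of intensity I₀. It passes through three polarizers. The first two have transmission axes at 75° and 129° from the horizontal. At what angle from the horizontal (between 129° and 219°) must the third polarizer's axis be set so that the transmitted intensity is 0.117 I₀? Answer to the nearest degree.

θ ≈ 182°

By Malus's law, I₁ = I₀ cos²(75° − 60°) = I₀ cos²(15°) = 0.933 I₀.
I₂ = I₁ cos²(129° − 75°) = 0.933 I₀ · cos²(54°) = 0.3223 I₀.
Need I₃/I₀ = 0.117, so cos²(θ − 129°) = 0.117 / 0.3223 = 0.363.
θ − 129° = arccos(√0.363) = 53.0°, giving θ ≈ 129 + 53.0 = 182.0°.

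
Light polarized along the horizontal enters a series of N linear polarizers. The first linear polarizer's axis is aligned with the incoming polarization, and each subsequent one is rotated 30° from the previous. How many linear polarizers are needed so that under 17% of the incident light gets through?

First polarizer is aligned with the polarization: full transmission.
Each further stage multiplies by cos²(30°) = 0.75.
After N polarizers: T = 0.75^(N−1). Require T < 0.17 ⇒ N−1 > ln(0.17)/ln(0.75) = 6.16, so N−1 ≥ 7 and N = 8.
Check: N=8 gives T = 0.1335 < 0.17; N=7 gives T = 0.178.

N = 8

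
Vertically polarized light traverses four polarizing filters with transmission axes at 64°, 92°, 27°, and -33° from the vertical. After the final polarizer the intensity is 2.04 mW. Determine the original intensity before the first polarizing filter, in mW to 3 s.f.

I₀ ≈ 305 mW

I₁ = I₀ cos²(64° − 0°) = I₀ cos²(64°) = 0.1922 I₀.
I₂ = I₁ cos²(92° − 64°) = 0.1922 I₀ · cos²(28°) = 0.1498 I₀.
I₃ = I₂ cos²(27° − 92°) = 0.1498 I₀ · cos²(65°) = 0.02676 I₀.
I₄ = I₃ cos²(-33° − 27°) = 0.02676 I₀ · cos²(60°) = 0.006689 I₀.
So 2.04 mW = 0.006689 I₀, giving I₀ = 2.04/0.006689 = 305 mW.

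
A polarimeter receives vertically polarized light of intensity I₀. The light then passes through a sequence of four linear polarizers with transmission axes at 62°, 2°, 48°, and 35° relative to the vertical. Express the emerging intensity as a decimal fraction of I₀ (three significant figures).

≈ 0.0252 I₀

By Malus's law, I₁ = I₀ cos²(62° − 0°) = I₀ cos²(62°) = 0.2204 I₀.
I₂ = I₁ cos²(2° − 62°) = 0.2204 I₀ · cos²(60°) = 0.0551 I₀.
I₃ = I₂ cos²(48° − 2°) = 0.0551 I₀ · cos²(46°) = 0.02659 I₀.
I₄ = I₃ cos²(35° − 48°) = 0.02659 I₀ · cos²(13°) = 0.02524 I₀.
Transmitted fraction = 0.02524.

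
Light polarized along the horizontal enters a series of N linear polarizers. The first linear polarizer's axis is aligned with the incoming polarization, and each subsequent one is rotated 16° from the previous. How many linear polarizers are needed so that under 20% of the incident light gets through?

First polarizer is aligned with the polarization: full transmission.
Each further stage multiplies by cos²(16°) = 0.924.
After N polarizers: T = 0.924^(N−1). Require T < 0.20 ⇒ N−1 > ln(0.20)/ln(0.924) = 20.37, so N−1 ≥ 21 and N = 22.
Check: N=22 gives T = 0.1903 < 0.20; N=21 gives T = 0.2059.

N = 22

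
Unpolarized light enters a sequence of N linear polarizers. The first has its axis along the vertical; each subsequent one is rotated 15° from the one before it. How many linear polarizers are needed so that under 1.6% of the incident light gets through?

N = 51

First polarizer halves the unpolarized light: factor 1/2.
Each further stage multiplies by cos²(15°) = 0.933.
After N polarizers: T = 0.5·0.933^(N−1). Require T < 0.016 ⇒ N−1 > ln(0.016/0.5)/ln(0.933) = 49.64, so N−1 ≥ 50 and N = 51.
Check: N=51 gives T = 0.01561 < 0.016; N=50 gives T = 0.01673.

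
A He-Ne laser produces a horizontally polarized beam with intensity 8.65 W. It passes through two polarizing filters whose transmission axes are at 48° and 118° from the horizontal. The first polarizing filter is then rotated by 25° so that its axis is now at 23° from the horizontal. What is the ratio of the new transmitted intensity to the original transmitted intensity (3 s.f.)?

Before rotation:
By Malus's law, I₁ = I₀ cos²(48° − 0°) = I₀ cos²(48°) = 0.4477 I₀.
I₂ = I₁ cos²(118° − 48°) = 0.4477 I₀ · cos²(70°) = 0.05238 I₀.
After rotation:
I₁ = I₀ cos²(23° − 0°) = I₀ cos²(23°) = 0.8473 I₀.
Angle between axes 1 and 2: 85°. I₂ = 0.8473 I₀ · cos²(85°) = 0.006436 I₀.
Ratio = 0.006436 / 0.05238 = 0.1229.

I_new/I_old ≈ 0.123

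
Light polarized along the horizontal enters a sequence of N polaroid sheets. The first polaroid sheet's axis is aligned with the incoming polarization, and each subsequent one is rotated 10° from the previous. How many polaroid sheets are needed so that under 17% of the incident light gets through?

N = 59

First polarizer is aligned with the polarization: full transmission.
Each further stage multiplies by cos²(10°) = 0.9698.
After N polarizers: T = 0.9698^(N−1). Require T < 0.17 ⇒ N−1 > ln(0.17)/ln(0.9698) = 57.87, so N−1 ≥ 58 and N = 59.
Check: N=59 gives T = 0.1693 < 0.17; N=58 gives T = 0.1746.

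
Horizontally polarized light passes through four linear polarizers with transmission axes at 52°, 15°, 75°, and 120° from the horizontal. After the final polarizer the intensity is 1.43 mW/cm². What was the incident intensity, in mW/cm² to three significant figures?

I₀ ≈ 47.3 mW/cm²

By Malus's law, I₁ = I₀ cos²(52° − 0°) = I₀ cos²(52°) = 0.379 I₀.
I₂ = I₁ cos²(15° − 52°) = 0.379 I₀ · cos²(37°) = 0.2418 I₀.
I₃ = I₂ cos²(75° − 15°) = 0.2418 I₀ · cos²(60°) = 0.06044 I₀.
I₄ = I₃ cos²(120° − 75°) = 0.06044 I₀ · cos²(45°) = 0.03022 I₀.
So 1.43 mW/cm² = 0.03022 I₀, giving I₀ = 1.43/0.03022 = 47.32 mW/cm².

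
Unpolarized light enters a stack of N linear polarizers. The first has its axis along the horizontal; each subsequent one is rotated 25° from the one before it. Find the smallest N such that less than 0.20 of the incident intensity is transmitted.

First polarizer halves the unpolarized light: factor 1/2.
Each further stage multiplies by cos²(25°) = 0.8214.
After N polarizers: T = 0.5·0.8214^(N−1). Require T < 0.20 ⇒ N−1 > ln(0.20/0.5)/ln(0.8214) = 4.66, so N−1 ≥ 5 and N = 6.
Check: N=6 gives T = 0.187 < 0.20; N=5 gives T = 0.2276.

N = 6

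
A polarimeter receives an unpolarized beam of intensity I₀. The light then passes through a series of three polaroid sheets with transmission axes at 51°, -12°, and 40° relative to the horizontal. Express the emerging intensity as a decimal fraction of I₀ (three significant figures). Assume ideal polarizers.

≈ 0.0391 I₀

Unpolarized light through the first polarizer → I₁ = ½ I₀, now polarized at 51°.
I₂ = I₁ cos²(-12° − 51°) = 0.5 I₀ · cos²(63°) = 0.1031 I₀.
I₃ = I₂ cos²(40° + 12°) = 0.1031 I₀ · cos²(52°) = 0.03906 I₀.
Transmitted fraction = 0.03906.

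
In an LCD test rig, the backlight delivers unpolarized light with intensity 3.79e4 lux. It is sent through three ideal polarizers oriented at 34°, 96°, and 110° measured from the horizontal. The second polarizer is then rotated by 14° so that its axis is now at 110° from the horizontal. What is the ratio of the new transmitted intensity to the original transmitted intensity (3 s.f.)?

I_new/I_old ≈ 0.282

Before rotation:
Unpolarized light through the first polarizer → I₁ = ½ I₀, now polarized at 34°.
I₂ = I₁ cos²(96° − 34°) = 0.5 I₀ · cos²(62°) = 0.1102 I₀.
I₃ = I₂ cos²(110° − 96°) = 0.1102 I₀ · cos²(14°) = 0.1038 I₀.
After rotation:
Unpolarized light through the first polarizer → I₁ = ½ I₀, now polarized at 34°.
I₂ = I₁ cos²(110° − 34°) = 0.5 I₀ · cos²(76°) = 0.02926 I₀.
I₃ = I₂ cos²(110° − 110°) = 0.02926 I₀ · cos²(0°) = 0.02926 I₀.
Ratio = 0.02926 / 0.1038 = 0.282.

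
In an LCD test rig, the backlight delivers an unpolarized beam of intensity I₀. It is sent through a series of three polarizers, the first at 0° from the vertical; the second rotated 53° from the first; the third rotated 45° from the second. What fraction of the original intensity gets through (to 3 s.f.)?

Unpolarized light through the first polarizer → I₁ = ½ I₀, now polarized at 0°.
I₂ = I₁ cos²(53°) = 0.5 · 0.3622 I₀ = 0.1811 I₀.
I₃ = I₂ cos²(45°) = 0.1811 · 0.5 I₀ = 0.09055 I₀.
Transmitted fraction = 0.09055.

≈ 0.0905 I₀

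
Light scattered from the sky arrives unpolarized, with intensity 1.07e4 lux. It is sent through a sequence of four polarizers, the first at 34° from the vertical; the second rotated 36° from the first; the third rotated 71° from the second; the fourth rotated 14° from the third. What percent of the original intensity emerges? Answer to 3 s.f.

≈ 3.27%

Unpolarized light through the first polarizer → I₁ = 1.07e4 lux/2 = 5350 lux, polarized at 34°.
I₂ = I₁ · cos²(36°) = 5350 · 0.6545 = 3502 lux.
I₃ = I₂ · cos²(71°) = 3502 · 0.106 = 371.2 lux.
I₄ = I₃ · cos²(14°) = 371.2 · 0.9415 = 349.4 lux.
That is 3.266% of the incident intensity.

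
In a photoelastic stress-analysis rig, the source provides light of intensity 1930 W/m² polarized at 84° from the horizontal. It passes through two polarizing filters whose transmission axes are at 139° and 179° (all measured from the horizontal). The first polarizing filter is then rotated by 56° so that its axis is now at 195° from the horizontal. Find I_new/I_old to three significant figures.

I_new/I_old ≈ 0.615

Before rotation:
By Malus's law, I₁ = I₀ cos²(139° − 84°) = I₀ cos²(55°) = 0.329 I₀.
I₂ = I₁ cos²(179° − 139°) = 0.329 I₀ · cos²(40°) = 0.1931 I₀.
After rotation:
I₁ = I₀ cos²(195° − 84°) = I₀ cos²(69°) = 0.1284 I₀.
I₂ = I₁ cos²(179° − 195°) = 0.1284 I₀ · cos²(16°) = 0.1187 I₀.
Ratio = 0.1187 / 0.1931 = 0.6147.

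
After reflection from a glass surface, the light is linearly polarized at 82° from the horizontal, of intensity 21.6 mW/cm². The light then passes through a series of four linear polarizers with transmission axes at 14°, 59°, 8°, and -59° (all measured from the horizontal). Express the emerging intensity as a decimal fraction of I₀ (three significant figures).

I/I₀ ≈ 0.00424

I₁ = 21.6 mW/cm² · cos²(68°) = 3.031 mW/cm².
I₂ = I₁ · cos²(45°) = 3.031 · 0.5 = 1.516 mW/cm².
I₃ = I₂ · cos²(51°) = 1.516 · 0.396 = 0.6002 mW/cm².
I₄ = I₃ · cos²(67°) = 0.6002 · 0.1527 = 0.09164 mW/cm².
Transmitted fraction = 0.004242.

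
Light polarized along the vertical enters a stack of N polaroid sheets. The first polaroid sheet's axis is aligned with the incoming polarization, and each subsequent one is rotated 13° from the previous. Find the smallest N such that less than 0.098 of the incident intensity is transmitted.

First polarizer is aligned with the polarization: full transmission.
Each further stage multiplies by cos²(13°) = 0.9494.
After N polarizers: T = 0.9494^(N−1). Require T < 0.098 ⇒ N−1 > ln(0.098)/ln(0.9494) = 44.73, so N−1 ≥ 45 and N = 46.
Check: N=46 gives T = 0.09664 < 0.098; N=45 gives T = 0.1018.

N = 46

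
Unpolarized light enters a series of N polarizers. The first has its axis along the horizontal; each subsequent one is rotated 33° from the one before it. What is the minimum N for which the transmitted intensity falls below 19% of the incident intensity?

First polarizer halves the unpolarized light: factor 1/2.
Each further stage multiplies by cos²(33°) = 0.7034.
After N polarizers: T = 0.5·0.7034^(N−1). Require T < 0.19 ⇒ N−1 > ln(0.19/0.5)/ln(0.7034) = 2.75, so N−1 ≥ 3 and N = 4.
Check: N=4 gives T = 0.174 < 0.19; N=3 gives T = 0.2474.

N = 4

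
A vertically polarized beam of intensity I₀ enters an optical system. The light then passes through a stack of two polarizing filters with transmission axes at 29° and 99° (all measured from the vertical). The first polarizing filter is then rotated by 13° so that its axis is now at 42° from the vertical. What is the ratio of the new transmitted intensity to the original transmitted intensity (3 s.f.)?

I_new/I_old ≈ 1.83

Before rotation:
By Malus's law, I₁ = I₀ cos²(29° − 0°) = I₀ cos²(29°) = 0.765 I₀.
I₂ = I₁ cos²(99° − 29°) = 0.765 I₀ · cos²(70°) = 0.08948 I₀.
After rotation:
I₁ = I₀ cos²(42° − 0°) = I₀ cos²(42°) = 0.5523 I₀.
I₂ = I₁ cos²(99° − 42°) = 0.5523 I₀ · cos²(57°) = 0.1638 I₀.
Ratio = 0.1638 / 0.08948 = 1.831.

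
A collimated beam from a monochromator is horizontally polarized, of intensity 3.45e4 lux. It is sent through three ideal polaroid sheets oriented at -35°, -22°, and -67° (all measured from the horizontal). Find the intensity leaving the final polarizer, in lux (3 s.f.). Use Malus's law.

By Malus's law, I₁ = 3.45e4 lux · cos²(35°) = 2.315e+04 lux.
I₂ = I₁ · cos²(13°) = 2.315e+04 · 0.9494 = 2.198e+04 lux.
I₃ = I₂ · cos²(45°) = 2.198e+04 · 0.5 = 1.099e+04 lux.

I ≈ 1.10e4 lux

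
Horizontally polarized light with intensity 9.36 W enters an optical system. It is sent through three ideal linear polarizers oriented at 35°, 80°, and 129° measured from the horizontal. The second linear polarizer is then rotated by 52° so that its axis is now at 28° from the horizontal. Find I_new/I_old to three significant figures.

Before rotation:
I₁ = I₀ cos²(35° − 0°) = I₀ cos²(35°) = 0.671 I₀.
I₂ = I₁ cos²(80° − 35°) = 0.671 I₀ · cos²(45°) = 0.3355 I₀.
I₃ = I₂ cos²(129° − 80°) = 0.3355 I₀ · cos²(49°) = 0.1444 I₀.
After rotation:
I₁ = I₀ cos²(35° − 0°) = I₀ cos²(35°) = 0.671 I₀.
I₂ = I₁ cos²(28° − 35°) = 0.671 I₀ · cos²(7°) = 0.661 I₀.
Angle between axes 2 and 3: 79°. I₃ = 0.661 I₀ · cos²(79°) = 0.02407 I₀.
Ratio = 0.02407 / 0.1444 = 0.1667.

I_new/I_old ≈ 0.167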